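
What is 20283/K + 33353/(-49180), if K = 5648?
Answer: 202285049/69442160 ≈ 2.9130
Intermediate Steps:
20283/K + 33353/(-49180) = 20283/5648 + 33353/(-49180) = 20283*(1/5648) + 33353*(-1/49180) = 20283/5648 - 33353/49180 = 202285049/69442160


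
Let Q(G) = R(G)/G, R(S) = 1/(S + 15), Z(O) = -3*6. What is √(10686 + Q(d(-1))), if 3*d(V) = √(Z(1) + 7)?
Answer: √33*√((1763190 + 39179*I*√11)/(45 + I*√11))/11 ≈ 103.37 - 0.0002901*I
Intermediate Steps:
Z(O) = -18
R(S) = 1/(15 + S)
d(V) = I*√11/3 (d(V) = √(-18 + 7)/3 = √(-11)/3 = (I*√11)/3 = I*√11/3)
Q(G) = 1/(G*(15 + G)) (Q(G) = 1/((15 + G)*G) = 1/(G*(15 + G)))
√(10686 + Q(d(-1))) = √(10686 + 1/(((I*√11/3))*(15 + I*√11/3))) = √(10686 + (-3*I*√11/11)/(15 + I*√11/3)) = √(10686 - 3*I*√11/(11*(15 + I*√11/3)))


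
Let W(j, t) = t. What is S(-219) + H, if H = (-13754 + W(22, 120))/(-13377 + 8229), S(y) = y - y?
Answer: 6817/2574 ≈ 2.6484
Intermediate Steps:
S(y) = 0
H = 6817/2574 (H = (-13754 + 120)/(-13377 + 8229) = -13634/(-5148) = -13634*(-1/5148) = 6817/2574 ≈ 2.6484)
S(-219) + H = 0 + 6817/2574 = 6817/2574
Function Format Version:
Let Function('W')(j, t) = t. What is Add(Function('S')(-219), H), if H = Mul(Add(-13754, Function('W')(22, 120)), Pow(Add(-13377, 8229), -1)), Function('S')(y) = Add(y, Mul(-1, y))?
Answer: Rational(6817, 2574) ≈ 2.6484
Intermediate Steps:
Function('S')(y) = 0
H = Rational(6817, 2574) (H = Mul(Add(-13754, 120), Pow(Add(-13377, 8229), -1)) = Mul(-13634, Pow(-5148, -1)) = Mul(-13634, Rational(-1, 5148)) = Rational(6817, 2574) ≈ 2.6484)
Add(Function('S')(-219), H) = Add(0, Rational(6817, 2574)) = Rational(6817, 2574)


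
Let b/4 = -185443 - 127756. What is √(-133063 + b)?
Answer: I*√1385859 ≈ 1177.2*I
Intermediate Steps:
b = -1252796 (b = 4*(-185443 - 127756) = 4*(-313199) = -1252796)
√(-133063 + b) = √(-133063 - 1252796) = √(-1385859) = I*√1385859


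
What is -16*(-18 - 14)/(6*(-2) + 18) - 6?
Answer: 238/3 ≈ 79.333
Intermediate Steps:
-16*(-18 - 14)/(6*(-2) + 18) - 6 = -(-512)/(-12 + 18) - 6 = -(-512)/6 - 6 = -16*(-16/3) - 6 = 256/3 - 6 = 238/3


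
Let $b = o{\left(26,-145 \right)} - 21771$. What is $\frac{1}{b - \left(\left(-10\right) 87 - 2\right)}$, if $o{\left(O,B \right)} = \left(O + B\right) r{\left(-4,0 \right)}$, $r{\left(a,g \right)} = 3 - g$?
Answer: $- \frac{1}{21256} \approx -4.7046 \cdot 10^{-5}$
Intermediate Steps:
$o{\left(O,B \right)} = 3 B + 3 O$ ($o{\left(O,B \right)} = \left(O + B\right) \left(3 - 0\right) = \left(B + O\right) \left(3 + 0\right) = \left(B + O\right) 3 = 3 B + 3 O$)
$b = -22128$ ($b = \left(3 \left(-145\right) + 3 \cdot 26\right) - 21771 = \left(-435 + 78\right) - 21771 = -357 - 21771 = -22128$)
$\frac{1}{b - \left(\left(-10\right) 87 - 2\right)} = \frac{1}{-22128 - \left(\left(-10\right) 87 - 2\right)} = \frac{1}{-22128 - \left(-870 - 2\right)} = \frac{1}{-22128 - -872} = \frac{1}{-22128 + 872} = \frac{1}{-21256} = - \frac{1}{21256}$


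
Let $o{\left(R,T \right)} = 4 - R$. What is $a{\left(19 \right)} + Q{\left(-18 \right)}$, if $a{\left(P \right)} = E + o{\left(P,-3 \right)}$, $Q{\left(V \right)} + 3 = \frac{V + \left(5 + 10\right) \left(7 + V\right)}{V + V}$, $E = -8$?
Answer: $- \frac{251}{12} \approx -20.917$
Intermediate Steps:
$Q{\left(V \right)} = -3 + \frac{105 + 16 V}{2 V}$ ($Q{\left(V \right)} = -3 + \frac{V + \left(5 + 10\right) \left(7 + V\right)}{V + V} = -3 + \frac{V + 15 \left(7 + V\right)}{2 V} = -3 + \left(V + \left(105 + 15 V\right)\right) \frac{1}{2 V} = -3 + \left(105 + 16 V\right) \frac{1}{2 V} = -3 + \frac{105 + 16 V}{2 V}$)
$a{\left(P \right)} = -4 - P$ ($a{\left(P \right)} = -8 - \left(-4 + P\right) = -4 - P$)
$a{\left(19 \right)} + Q{\left(-18 \right)} = \left(-4 - 19\right) + \left(5 + \frac{105}{2 \left(-18\right)}\right) = \left(-4 - 19\right) + \left(5 + \frac{105}{2} \left(- \frac{1}{18}\right)\right) = -23 + \left(5 - \frac{35}{12}\right) = -23 + \frac{25}{12} = - \frac{251}{12}$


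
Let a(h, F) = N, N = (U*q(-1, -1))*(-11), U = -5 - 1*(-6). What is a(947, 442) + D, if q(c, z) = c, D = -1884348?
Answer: -1884337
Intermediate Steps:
U = 1 (U = -5 + 6 = 1)
N = 11 (N = (1*(-1))*(-11) = -1*(-11) = 11)
a(h, F) = 11
a(947, 442) + D = 11 - 1884348 = -1884337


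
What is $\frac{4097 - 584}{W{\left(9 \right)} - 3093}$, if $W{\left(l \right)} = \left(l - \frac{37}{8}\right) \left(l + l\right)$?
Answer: $- \frac{4684}{4019} \approx -1.1655$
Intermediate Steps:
$W{\left(l \right)} = 2 l \left(- \frac{37}{8} + l\right)$ ($W{\left(l \right)} = \left(l - \frac{37}{8}\right) 2 l = \left(- \frac{37}{8} + l\right) 2 l = 2 l \left(- \frac{37}{8} + l\right)$)
$\frac{4097 - 584}{W{\left(9 \right)} - 3093} = \frac{4097 - 584}{\frac{1}{4} \cdot 9 \left(-37 + 8 \cdot 9\right) - 3093} = \frac{3513}{\frac{1}{4} \cdot 9 \left(-37 + 72\right) - 3093} = \frac{3513}{\frac{1}{4} \cdot 9 \cdot 35 - 3093} = \frac{3513}{\frac{315}{4} - 3093} = \frac{3513}{- \frac{12057}{4}} = 3513 \left(- \frac{4}{12057}\right) = - \frac{4684}{4019}$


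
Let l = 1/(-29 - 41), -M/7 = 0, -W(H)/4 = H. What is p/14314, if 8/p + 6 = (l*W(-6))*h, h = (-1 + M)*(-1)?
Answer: -70/794427 ≈ -8.8114e-5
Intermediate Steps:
W(H) = -4*H
M = 0 (M = -7*0 = 0)
h = 1 (h = (-1 + 0)*(-1) = -1*(-1) = 1)
l = -1/70 (l = 1/(-70) = -1/70 ≈ -0.014286)
p = -140/111 (p = 8/(-6 - (-2)*(-6)/35*1) = 8/(-6 - 1/70*24*1) = 8/(-6 - 12/35*1) = 8/(-6 - 12/35) = 8/(-222/35) = 8*(-35/222) = -140/111 ≈ -1.2613)
p/14314 = -140/111/14314 = -140/111*1/14314 = -70/794427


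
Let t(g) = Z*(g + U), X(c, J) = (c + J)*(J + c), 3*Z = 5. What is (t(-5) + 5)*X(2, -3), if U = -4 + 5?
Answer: -5/3 ≈ -1.6667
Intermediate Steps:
U = 1
Z = 5/3 (Z = (⅓)*5 = 5/3 ≈ 1.6667)
X(c, J) = (J + c)² (X(c, J) = (J + c)*(J + c) = (J + c)²)
t(g) = 5/3 + 5*g/3 (t(g) = 5*(g + 1)/3 = 5*(1 + g)/3 = 5/3 + 5*g/3)
(t(-5) + 5)*X(2, -3) = ((5/3 + (5/3)*(-5)) + 5)*(-3 + 2)² = ((5/3 - 25/3) + 5)*(-1)² = (-20/3 + 5)*1 = -5/3*1 = -5/3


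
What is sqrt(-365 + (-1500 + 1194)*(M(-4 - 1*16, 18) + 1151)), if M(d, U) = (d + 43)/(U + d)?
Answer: 2*I*sqrt(87263) ≈ 590.81*I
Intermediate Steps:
M(d, U) = (43 + d)/(U + d)
sqrt(-365 + (-1500 + 1194)*(M(-4 - 1*16, 18) + 1151)) = sqrt(-365 + (-1500 + 1194)*((43 + (-4 - 1*16))/(18 + (-4 - 1*16)) + 1151)) = sqrt(-365 - 306*((43 + (-4 - 16))/(18 + (-4 - 16)) + 1151)) = sqrt(-365 - 306*((43 - 20)/(18 - 20) + 1151)) = sqrt(-365 - 306*(23/(-2) + 1151)) = sqrt(-365 - 306*(-1/2*23 + 1151)) = sqrt(-365 - 306*(-23/2 + 1151)) = sqrt(-365 - 306*2279/2) = sqrt(-365 - 348687) = sqrt(-349052) = 2*I*sqrt(87263)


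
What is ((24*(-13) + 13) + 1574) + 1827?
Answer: 3102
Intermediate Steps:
((24*(-13) + 13) + 1574) + 1827 = ((-312 + 13) + 1574) + 1827 = (-299 + 1574) + 1827 = 1275 + 1827 = 3102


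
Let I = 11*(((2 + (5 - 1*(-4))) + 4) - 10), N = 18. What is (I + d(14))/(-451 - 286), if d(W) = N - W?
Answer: -59/737 ≈ -0.080054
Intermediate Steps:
I = 55 (I = 11*(((2 + (5 + 4)) + 4) - 10) = 11*(((2 + 9) + 4) - 10) = 11*((11 + 4) - 10) = 11*(15 - 10) = 11*5 = 55)
d(W) = 18 - W
(I + d(14))/(-451 - 286) = (55 + (18 - 1*14))/(-451 - 286) = (55 + (18 - 14))/(-737) = (55 + 4)*(-1/737) = 59*(-1/737) = -59/737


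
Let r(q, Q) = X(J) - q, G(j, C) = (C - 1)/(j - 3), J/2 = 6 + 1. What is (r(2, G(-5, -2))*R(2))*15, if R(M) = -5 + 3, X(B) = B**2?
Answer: -5820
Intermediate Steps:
J = 14 (J = 2*(6 + 1) = 2*7 = 14)
G(j, C) = (-1 + C)/(-3 + j)
r(q, Q) = 196 - q (r(q, Q) = 14**2 - q = 196 - q)
R(M) = -2
(r(2, G(-5, -2))*R(2))*15 = ((196 - 1*2)*(-2))*15 = ((196 - 2)*(-2))*15 = (194*(-2))*15 = -388*15 = -5820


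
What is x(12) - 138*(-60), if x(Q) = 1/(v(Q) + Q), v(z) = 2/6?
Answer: 306363/37 ≈ 8280.1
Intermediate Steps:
v(z) = ⅓ (v(z) = 2*(⅙) = ⅓)
x(Q) = 1/(⅓ + Q)
x(12) - 138*(-60) = 3/(1 + 3*12) - 138*(-60) = 3/(1 + 36) + 8280 = 3/37 + 8280 = 306363/37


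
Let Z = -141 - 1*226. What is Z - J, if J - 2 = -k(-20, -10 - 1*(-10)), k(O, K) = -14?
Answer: -383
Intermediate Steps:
J = 16 (J = 2 - 1*(-14) = 2 + 14 = 16)
Z = -367 (Z = -141 - 226 = -367)
Z - J = -367 - 1*16 = -367 - 16 = -383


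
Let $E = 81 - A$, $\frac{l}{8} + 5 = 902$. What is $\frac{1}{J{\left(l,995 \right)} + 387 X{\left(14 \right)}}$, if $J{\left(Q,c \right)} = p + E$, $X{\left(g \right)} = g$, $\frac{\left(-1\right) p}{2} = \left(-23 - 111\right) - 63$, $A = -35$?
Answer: $\frac{1}{5928} \approx 0.00016869$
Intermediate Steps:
$l = 7176$ ($l = -40 + 8 \cdot 902 = -40 + 7216 = 7176$)
$E = 116$ ($E = 81 - -35 = 81 + 35 = 116$)
$p = 394$ ($p = - 2 \left(\left(-23 - 111\right) - 63\right) = - 2 \left(-134 - 63\right) = \left(-2\right) \left(-197\right) = 394$)
$J{\left(Q,c \right)} = 510$ ($J{\left(Q,c \right)} = 394 + 116 = 510$)
$\frac{1}{J{\left(l,995 \right)} + 387 X{\left(14 \right)}} = \frac{1}{510 + 387 \cdot 14} = \frac{1}{510 + 5418} = \frac{1}{5928}$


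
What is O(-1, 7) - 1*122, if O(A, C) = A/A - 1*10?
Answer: -131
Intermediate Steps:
O(A, C) = -9 (O(A, C) = 1 - 10 = -9)
O(-1, 7) - 1*122 = -9 - 1*122 = -9 - 122 = -131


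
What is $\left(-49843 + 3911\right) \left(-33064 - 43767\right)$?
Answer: $3529001492$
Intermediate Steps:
$\left(-49843 + 3911\right) \left(-33064 - 43767\right) = \left(-45932\right) \left(-76831\right) = 3529001492$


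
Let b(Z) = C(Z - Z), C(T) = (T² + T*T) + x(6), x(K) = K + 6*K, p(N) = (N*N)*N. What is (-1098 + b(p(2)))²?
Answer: 1115136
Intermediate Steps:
p(N) = N³ (p(N) = N²*N = N³)
x(K) = 7*K
C(T) = 42 + 2*T² (C(T) = (T² + T*T) + 7*6 = (T² + T²) + 42 = 2*T² + 42 = 42 + 2*T²)
b(Z) = 42 (b(Z) = 42 + 2*(Z - Z)² = 42 + 2*0² = 42 + 2*0 = 42 + 0 = 42)
(-1098 + b(p(2)))² = (-1098 + 42)² = (-1056)² = 1115136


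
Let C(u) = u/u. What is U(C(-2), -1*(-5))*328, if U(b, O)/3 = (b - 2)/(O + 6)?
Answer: -984/11 ≈ -89.455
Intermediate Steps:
C(u) = 1
U(b, O) = 3*(-2 + b)/(6 + O) (U(b, O) = 3*((b - 2)/(O + 6)) = 3*((-2 + b)/(6 + O)) = 3*(-2 + b)/(6 + O))
U(C(-2), -1*(-5))*328 = (3*(-2 + 1)/(6 - 1*(-5)))*328 = (3*(-1)/(6 + 5))*328 = (3*(-1)/11)*328 = (3*(1/11)*(-1))*328 = -3/11*328 = -984/11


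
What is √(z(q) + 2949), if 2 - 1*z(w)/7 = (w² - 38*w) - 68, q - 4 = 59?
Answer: I*√7586 ≈ 87.098*I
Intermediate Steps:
q = 63 (q = 4 + 59 = 63)
z(w) = 490 - 7*w² + 266*w (z(w) = 14 - 7*((w² - 38*w) - 68) = 14 - 7*(-68 + w² - 38*w) = 14 + (476 - 7*w² + 266*w) = 490 - 7*w² + 266*w)
√(z(q) + 2949) = √((490 - 7*63² + 266*63) + 2949) = √((490 - 7*3969 + 16758) + 2949) = √((490 - 27783 + 16758) + 2949) = √(-10535 + 2949) = √(-7586) = I*√7586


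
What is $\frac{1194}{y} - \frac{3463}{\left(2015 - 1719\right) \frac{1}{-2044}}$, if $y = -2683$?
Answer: $\frac{4747729663}{198542} \approx 23913.0$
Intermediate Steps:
$\frac{1194}{y} - \frac{3463}{\left(2015 - 1719\right) \frac{1}{-2044}} = \frac{1194}{-2683} - \frac{3463}{\left(2015 - 1719\right) \frac{1}{-2044}} = 1194 \left(- \frac{1}{2683}\right) - \frac{3463}{\left(2015 - 1719\right) \left(- \frac{1}{2044}\right)} = - \frac{1194}{2683} - \frac{3463}{296 \left(- \frac{1}{2044}\right)} = - \frac{1194}{2683} - \frac{3463}{- \frac{74}{511}} = - \frac{1194}{2683} - - \frac{1769593}{74} = - \frac{1194}{2683} + \frac{1769593}{74} = \frac{4747729663}{198542}$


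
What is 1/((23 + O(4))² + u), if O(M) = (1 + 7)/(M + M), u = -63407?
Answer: -1/62831 ≈ -1.5916e-5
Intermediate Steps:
O(M) = 4/M (O(M) = 8/((2*M)) = 8*(1/(2*M)) = 4/M)
1/((23 + O(4))² + u) = 1/((23 + 4/4)² - 63407) = 1/((23 + 4*(¼))² - 63407) = 1/((23 + 1)² - 63407) = 1/(24² - 63407) = 1/(576 - 63407) = 1/(-62831) = -1/62831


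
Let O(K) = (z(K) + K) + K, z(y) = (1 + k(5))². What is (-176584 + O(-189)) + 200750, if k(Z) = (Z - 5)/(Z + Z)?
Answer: 23789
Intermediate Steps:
k(Z) = (-5 + Z)/(2*Z) (k(Z) = (-5 + Z)/((2*Z)) = (-5 + Z)*(1/(2*Z)) = (-5 + Z)/(2*Z))
z(y) = 1 (z(y) = (1 + (½)*(-5 + 5)/5)² = (1 + (½)*(⅕)*0)² = (1 + 0)² = 1² = 1)
O(K) = 1 + 2*K (O(K) = (1 + K) + K = 1 + 2*K)
(-176584 + O(-189)) + 200750 = (-176584 + (1 + 2*(-189))) + 200750 = (-176584 + (1 - 378)) + 200750 = (-176584 - 377) + 200750 = -176961 + 200750 = 23789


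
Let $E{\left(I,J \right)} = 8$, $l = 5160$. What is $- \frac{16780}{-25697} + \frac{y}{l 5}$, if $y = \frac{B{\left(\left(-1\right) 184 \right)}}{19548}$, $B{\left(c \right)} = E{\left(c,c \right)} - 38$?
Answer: $\frac{282093252703}{431999462160} \approx 0.65299$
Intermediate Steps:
$B{\left(c \right)} = -30$ ($B{\left(c \right)} = 8 - 38 = -30$)
$y = - \frac{5}{3258}$ ($y = - \frac{30}{19548} = \left(-30\right) \frac{1}{19548} = - \frac{5}{3258} \approx -0.0015347$)
$- \frac{16780}{-25697} + \frac{y}{l 5} = - \frac{16780}{-25697} - \frac{5}{3258 \cdot 5160 \cdot 5} = \left(-16780\right) \left(- \frac{1}{25697}\right) - \frac{5}{3258 \cdot 25800} = \frac{16780}{25697} - \frac{1}{16811280} = \frac{282093252703}{431999462160}$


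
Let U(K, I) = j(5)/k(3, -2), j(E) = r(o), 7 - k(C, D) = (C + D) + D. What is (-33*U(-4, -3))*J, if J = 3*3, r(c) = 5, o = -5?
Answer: -1485/8 ≈ -185.63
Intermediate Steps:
k(C, D) = 7 - C - 2*D (k(C, D) = 7 - ((C + D) + D) = 7 - (C + 2*D) = 7 + (-C - 2*D) = 7 - C - 2*D)
j(E) = 5
J = 9
U(K, I) = 5/8 (U(K, I) = 5/(7 - 1*3 - 2*(-2)) = 5/(7 - 3 + 4) = 5/8)
(-33*U(-4, -3))*J = -33*5/8*9 = -165/8*9 = -1485/8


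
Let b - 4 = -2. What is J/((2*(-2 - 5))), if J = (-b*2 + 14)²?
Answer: -50/7 ≈ -7.1429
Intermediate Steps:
b = 2 (b = 4 - 2 = 2)
J = 100 (J = (-1*2*2 + 14)² = (-2*2 + 14)² = (-4 + 14)² = 10² = 100)
J/((2*(-2 - 5))) = 100/((2*(-2 - 5))) = 100/((2*(-7))) = 100/(-14) = 100*(-1/14) = -50/7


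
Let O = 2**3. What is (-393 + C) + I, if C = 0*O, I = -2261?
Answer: -2654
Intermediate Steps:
O = 8
C = 0 (C = 0*8 = 0)
(-393 + C) + I = (-393 + 0) - 2261 = -393 - 2261 = -2654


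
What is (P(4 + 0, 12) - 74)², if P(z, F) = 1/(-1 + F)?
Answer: 660969/121 ≈ 5462.6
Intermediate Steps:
(P(4 + 0, 12) - 74)² = (1/(-1 + 12) - 74)² = (1/11 - 74)² = (-813/11)² = 660969/121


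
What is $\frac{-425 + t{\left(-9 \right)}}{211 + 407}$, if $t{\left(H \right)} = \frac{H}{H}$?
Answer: $- \frac{212}{309} \approx -0.68608$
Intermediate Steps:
$t{\left(H \right)} = 1$
$\frac{-425 + t{\left(-9 \right)}}{211 + 407} = \frac{-425 + 1}{211 + 407} = - \frac{424}{618} = \left(-424\right) \frac{1}{618} = - \frac{212}{309}$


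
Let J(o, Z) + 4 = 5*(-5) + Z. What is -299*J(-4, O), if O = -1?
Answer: 8970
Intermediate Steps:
J(o, Z) = -29 + Z (J(o, Z) = -4 + (5*(-5) + Z) = -4 + (-25 + Z) = -29 + Z)
-299*J(-4, O) = -299*(-29 - 1) = -299*(-30) = 8970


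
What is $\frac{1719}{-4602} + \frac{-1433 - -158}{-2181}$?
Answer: $\frac{235379}{1115218} \approx 0.21106$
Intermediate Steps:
$\frac{1719}{-4602} + \frac{-1433 - -158}{-2181} = 1719 \left(- \frac{1}{4602}\right) + \left(-1433 + 158\right) \left(- \frac{1}{2181}\right) = - \frac{573}{1534} - - \frac{425}{727} = - \frac{573}{1534} + \frac{425}{727} = \frac{235379}{1115218}$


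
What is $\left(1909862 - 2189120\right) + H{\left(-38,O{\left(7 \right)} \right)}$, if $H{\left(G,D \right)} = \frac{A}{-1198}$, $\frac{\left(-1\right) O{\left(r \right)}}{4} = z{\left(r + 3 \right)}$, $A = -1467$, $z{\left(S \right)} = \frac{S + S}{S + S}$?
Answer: $- \frac{334549617}{1198} \approx -2.7926 \cdot 10^{5}$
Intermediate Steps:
$z{\left(S \right)} = 1$ ($z{\left(S \right)} = \frac{2 S}{2 S} = 2 S \frac{1}{2 S} = 1$)
$O{\left(r \right)} = -4$ ($O{\left(r \right)} = \left(-4\right) 1 = -4$)
$H{\left(G,D \right)} = \frac{1467}{1198}$ ($H{\left(G,D \right)} = - \frac{1467}{-1198} = \left(-1467\right) \left(- \frac{1}{1198}\right) = \frac{1467}{1198}$)
$\left(1909862 - 2189120\right) + H{\left(-38,O{\left(7 \right)} \right)} = \left(1909862 - 2189120\right) + \frac{1467}{1198} = -279258 + \frac{1467}{1198} = - \frac{334549617}{1198}$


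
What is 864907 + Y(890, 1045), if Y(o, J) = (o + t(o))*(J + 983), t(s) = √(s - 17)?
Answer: 2669827 + 6084*√97 ≈ 2.7297e+6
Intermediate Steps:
t(s) = √(-17 + s)
Y(o, J) = (983 + J)*(o + √(-17 + o)) (Y(o, J) = (o + √(-17 + o))*(J + 983) = (o + √(-17 + o))*(983 + J) = (983 + J)*(o + √(-17 + o)))
864907 + Y(890, 1045) = 864907 + (983*890 + 983*√(-17 + 890) + 1045*890 + 1045*√(-17 + 890)) = 864907 + (874870 + 983*√873 + 930050 + 1045*√873) = 864907 + (874870 + 983*(3*√97) + 930050 + 1045*(3*√97)) = 864907 + (874870 + 2949*√97 + 930050 + 3135*√97) = 864907 + (1804920 + 6084*√97) = 2669827 + 6084*√97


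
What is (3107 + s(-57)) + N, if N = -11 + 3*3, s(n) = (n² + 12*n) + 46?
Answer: 5716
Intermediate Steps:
s(n) = 46 + n² + 12*n
N = -2 (N = -11 + 9 = -2)
(3107 + s(-57)) + N = (3107 + (46 + (-57)² + 12*(-57))) - 2 = (3107 + (46 + 3249 - 684)) - 2 = (3107 + 2611) - 2 = 5718 - 2 = 5716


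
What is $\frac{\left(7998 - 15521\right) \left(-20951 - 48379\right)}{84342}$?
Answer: $\frac{86928265}{14057} \approx 6184.0$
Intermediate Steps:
$\frac{\left(7998 - 15521\right) \left(-20951 - 48379\right)}{84342} = \left(-7523\right) \left(-69330\right) \frac{1}{84342} = 521569590 \cdot \frac{1}{84342} = \frac{86928265}{14057}$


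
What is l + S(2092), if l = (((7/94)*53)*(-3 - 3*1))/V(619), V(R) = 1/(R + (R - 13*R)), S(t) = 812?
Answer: 7616581/47 ≈ 1.6206e+5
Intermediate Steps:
V(R) = -1/(11*R) (V(R) = 1/(R - 12*R) = 1/(-11*R) = -1/(11*R))
l = 7578417/47 (l = (((7/94)*53)*(-3 - 3*1))/((-1/11/619)) = (((7*(1/94))*53)*(-3 - 3))/((-1/11*1/619)) = (((7/94)*53)*(-6))/(-1/6809) = ((371/94)*(-6))*(-6809) = -1113/47*(-6809) = 7578417/47 ≈ 1.6124e+5)
l + S(2092) = 7578417/47 + 812 = 7616581/47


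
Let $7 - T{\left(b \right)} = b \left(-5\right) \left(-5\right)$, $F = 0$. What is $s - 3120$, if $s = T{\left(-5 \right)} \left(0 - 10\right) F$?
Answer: $-3120$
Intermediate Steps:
$T{\left(b \right)} = 7 - 25 b$ ($T{\left(b \right)} = 7 - b \left(-5\right) \left(-5\right) = 7 - - 5 b \left(-5\right) = 7 - 25 b$)
$s = 0$ ($s = \left(7 - -125\right) \left(0 - 10\right) 0 = \left(7 + 125\right) \left(-10\right) 0 = 132 \left(-10\right) 0 = \left(-1320\right) 0 = 0$)
$s - 3120 = 0 - 3120 = -3120$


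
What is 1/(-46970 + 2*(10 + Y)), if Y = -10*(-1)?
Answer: -1/46930 ≈ -2.1308e-5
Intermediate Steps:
Y = 10
1/(-46970 + 2*(10 + Y)) = 1/(-46970 + 2*(10 + 10)) = 1/(-46970 + 2*20) = 1/(-46970 + 40) = 1/(-46930) = -1/46930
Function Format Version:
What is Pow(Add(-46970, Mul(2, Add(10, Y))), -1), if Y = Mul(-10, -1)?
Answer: Rational(-1, 46930) ≈ -2.1308e-5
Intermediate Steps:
Y = 10
Pow(Add(-46970, Mul(2, Add(10, Y))), -1) = Pow(Add(-46970, Mul(2, Add(10, 10))), -1) = Pow(Add(-46970, Mul(2, 20)), -1) = Pow(Add(-46970, 40), -1) = Pow(-46930, -1) = Rational(-1, 46930)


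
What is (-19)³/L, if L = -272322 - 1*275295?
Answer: 6859/547617 ≈ 0.012525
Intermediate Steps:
L = -547617 (L = -272322 - 275295 = -547617)
(-19)³/L = (-19)³/(-547617) = -6859*(-1/547617) = 6859/547617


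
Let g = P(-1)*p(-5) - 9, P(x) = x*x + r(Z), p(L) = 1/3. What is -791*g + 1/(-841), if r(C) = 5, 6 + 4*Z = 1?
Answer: 4656616/841 ≈ 5537.0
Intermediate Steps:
Z = -5/4 (Z = -3/2 + (¼)*1 = -3/2 + ¼ = -5/4 ≈ -1.2500)
p(L) = ⅓
P(x) = 5 + x² (P(x) = x*x + 5 = x² + 5 = 5 + x²)
g = -7 (g = (5 + (-1)²)*(⅓) - 9 = (5 + 1)*(⅓) - 9 = 6*(⅓) - 9 = 2 - 9 = -7)
-791*g + 1/(-841) = -791*(-7) + 1/(-841) = 5537 - 1/841 = 4656616/841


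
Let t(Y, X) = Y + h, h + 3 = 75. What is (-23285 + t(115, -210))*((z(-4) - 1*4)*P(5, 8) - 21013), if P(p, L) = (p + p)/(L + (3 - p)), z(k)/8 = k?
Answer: 486744154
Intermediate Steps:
h = 72 (h = -3 + 75 = 72)
z(k) = 8*k
t(Y, X) = 72 + Y (t(Y, X) = Y + 72 = 72 + Y)
P(p, L) = 2*p/(3 + L - p) (P(p, L) = (2*p)/(3 + L - p) = 2*p/(3 + L - p))
(-23285 + t(115, -210))*((z(-4) - 1*4)*P(5, 8) - 21013) = (-23285 + (72 + 115))*((8*(-4) - 1*4)*(2*5/(3 + 8 - 1*5)) - 21013) = (-23285 + 187)*((-32 - 4)*(2*5/(3 + 8 - 5)) - 21013) = -23098*(-72*5/6 - 21013) = -23098*(-36*5/3 - 21013) = -23098*(-60 - 21013) = -23098*(-21073) = 486744154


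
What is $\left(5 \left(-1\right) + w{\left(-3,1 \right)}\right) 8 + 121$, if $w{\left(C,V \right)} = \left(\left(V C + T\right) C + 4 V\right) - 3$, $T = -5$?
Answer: $281$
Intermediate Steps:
$w{\left(C,V \right)} = -3 + 4 V + C \left(-5 + C V\right)$ ($w{\left(C,V \right)} = \left(\left(V C - 5\right) C + 4 V\right) - 3 = \left(\left(C V - 5\right) C + 4 V\right) - 3 = \left(\left(-5 + C V\right) C + 4 V\right) - 3 = \left(C \left(-5 + C V\right) + 4 V\right) - 3 = \left(4 V + C \left(-5 + C V\right)\right) - 3 = -3 + 4 V + C \left(-5 + C V\right)$)
$\left(5 \left(-1\right) + w{\left(-3,1 \right)}\right) 8 + 121 = \left(5 \left(-1\right) + \left(-3 - -15 + 4 \cdot 1 + 1 \left(-3\right)^{2}\right)\right) 8 + 121 = \left(-5 + \left(-3 + 15 + 4 + 1 \cdot 9\right)\right) 8 + 121 = \left(-5 + \left(-3 + 15 + 4 + 9\right)\right) 8 + 121 = \left(-5 + 25\right) 8 + 121 = 20 \cdot 8 + 121 = 160 + 121 = 281$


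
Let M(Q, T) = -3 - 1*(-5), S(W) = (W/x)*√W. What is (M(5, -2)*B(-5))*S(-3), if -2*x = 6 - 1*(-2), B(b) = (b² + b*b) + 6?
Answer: 84*I*√3 ≈ 145.49*I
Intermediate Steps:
B(b) = 6 + 2*b² (B(b) = (b² + b²) + 6 = 2*b² + 6 = 6 + 2*b²)
x = -4 (x = -(6 - 1*(-2))/2 = -(6 + 2)/2 = -½*8 = -4)
S(W) = -W^(3/2)/4 (S(W) = (W/(-4))*√W = (W*(-¼))*√W = (-W/4)*√W = -W^(3/2)/4)
M(Q, T) = 2 (M(Q, T) = -3 + 5 = 2)
(M(5, -2)*B(-5))*S(-3) = (2*(6 + 2*(-5)²))*(-(-3)*I*√3/4) = (2*(6 + 2*25))*(-(-3)*I*√3/4) = (2*(6 + 50))*(3*I*√3/4) = (2*56)*(3*I*√3/4) = 112*(3*I*√3/4) = 84*I*√3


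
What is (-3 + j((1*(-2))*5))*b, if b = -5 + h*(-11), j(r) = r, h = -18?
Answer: -2509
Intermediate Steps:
b = 193 (b = -5 - 18*(-11) = -5 + 198 = 193)
(-3 + j((1*(-2))*5))*b = (-3 + (1*(-2))*5)*193 = (-3 - 2*5)*193 = (-3 - 10)*193 = -13*193 = -2509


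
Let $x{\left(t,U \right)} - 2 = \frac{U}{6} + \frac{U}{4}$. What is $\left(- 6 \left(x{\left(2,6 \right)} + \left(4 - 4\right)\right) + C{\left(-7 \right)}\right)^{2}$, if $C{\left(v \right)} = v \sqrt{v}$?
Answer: $386 + 378 i \sqrt{7} \approx 386.0 + 1000.1 i$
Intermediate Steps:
$x{\left(t,U \right)} = 2 + \frac{5 U}{12}$ ($x{\left(t,U \right)} = 2 + \left(\frac{U}{6} + \frac{U}{4}\right) = 2 + \frac{5 U}{12}$)
$C{\left(v \right)} = v^{\frac{3}{2}}$
$\left(- 6 \left(x{\left(2,6 \right)} + \left(4 - 4\right)\right) + C{\left(-7 \right)}\right)^{2} = \left(- 6 \left(\left(2 + \frac{5}{12} \cdot 6\right) + \left(4 - 4\right)\right) + \left(-7\right)^{\frac{3}{2}}\right)^{2} = \left(- 6 \left(\left(2 + \frac{5}{2}\right) + \left(4 - 4\right)\right) - 7 i \sqrt{7}\right)^{2} = \left(- 6 \left(\frac{9}{2} + 0\right) - 7 i \sqrt{7}\right)^{2} = \left(\left(-6\right) \frac{9}{2} - 7 i \sqrt{7}\right)^{2} = \left(-27 - 7 i \sqrt{7}\right)^{2}$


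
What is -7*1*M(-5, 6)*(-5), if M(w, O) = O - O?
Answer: 0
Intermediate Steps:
M(w, O) = 0
-7*1*M(-5, 6)*(-5) = -7*1*0*(-5) = -0*(-5) = -7*0 = 0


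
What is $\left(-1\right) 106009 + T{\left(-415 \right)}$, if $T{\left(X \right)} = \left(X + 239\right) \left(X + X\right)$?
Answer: $40071$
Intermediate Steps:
$T{\left(X \right)} = 2 X \left(239 + X\right)$ ($T{\left(X \right)} = \left(239 + X\right) 2 X = 2 X \left(239 + X\right)$)
$\left(-1\right) 106009 + T{\left(-415 \right)} = \left(-1\right) 106009 + 2 \left(-415\right) \left(239 - 415\right) = -106009 + 2 \left(-415\right) \left(-176\right) = -106009 + 146080 = 40071$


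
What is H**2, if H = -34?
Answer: 1156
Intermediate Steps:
H**2 = (-34)**2 = 1156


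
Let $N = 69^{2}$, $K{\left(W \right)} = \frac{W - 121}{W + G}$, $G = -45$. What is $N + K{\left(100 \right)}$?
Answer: $\frac{261834}{55} \approx 4760.6$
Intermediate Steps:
$K{\left(W \right)} = \frac{-121 + W}{-45 + W}$ ($K{\left(W \right)} = \frac{W - 121}{W - 45} = \frac{-121 + W}{-45 + W}$)
$N = 4761$
$N + K{\left(100 \right)} = 4761 + \frac{-121 + 100}{-45 + 100} = 4761 + \frac{1}{55} \left(-21\right) = 4761 - \frac{21}{55} = \frac{261834}{55}$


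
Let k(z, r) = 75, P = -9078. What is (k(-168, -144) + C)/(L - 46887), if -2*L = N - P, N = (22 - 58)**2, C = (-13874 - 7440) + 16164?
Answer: 5075/52074 ≈ 0.097457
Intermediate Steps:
C = -5150 (C = -21314 + 16164 = -5150)
N = 1296 (N = (-36)**2 = 1296)
L = -5187 (L = -(1296 - 1*(-9078))/2 = -(1296 + 9078)/2 = -1/2*10374 = -5187)
(k(-168, -144) + C)/(L - 46887) = (75 - 5150)/(-5187 - 46887) = -5075/(-52074) = -5075*(-1/52074) = 5075/52074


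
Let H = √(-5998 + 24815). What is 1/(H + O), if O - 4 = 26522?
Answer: 26526/703609859 - √18817/703609859 ≈ 3.7505e-5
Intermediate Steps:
O = 26526 (O = 4 + 26522 = 26526)
H = √18817 ≈ 137.18
1/(H + O) = 1/(√18817 + 26526) = 1/(26526 + √18817)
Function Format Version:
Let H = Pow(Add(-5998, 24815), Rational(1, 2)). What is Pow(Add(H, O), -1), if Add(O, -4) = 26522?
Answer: Add(Rational(26526, 703609859), Mul(Rational(-1, 703609859), Pow(18817, Rational(1, 2)))) ≈ 3.7505e-5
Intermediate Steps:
O = 26526 (O = Add(4, 26522) = 26526)
H = Pow(18817, Rational(1, 2)) ≈ 137.18
Pow(Add(H, O), -1) = Pow(Add(Pow(18817, Rational(1, 2)), 26526), -1) = Pow(Add(26526, Pow(18817, Rational(1, 2))), -1)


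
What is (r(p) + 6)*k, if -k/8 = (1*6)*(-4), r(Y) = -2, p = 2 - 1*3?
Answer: 768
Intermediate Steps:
p = -1 (p = 2 - 3 = -1)
k = 192 (k = -8*1*6*(-4) = -48*(-4) = -8*(-24) = 192)
(r(p) + 6)*k = (-2 + 6)*192 = 4*192 = 768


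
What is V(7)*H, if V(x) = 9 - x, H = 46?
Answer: 92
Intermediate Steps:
V(7)*H = (9 - 1*7)*46 = (9 - 7)*46 = 2*46 = 92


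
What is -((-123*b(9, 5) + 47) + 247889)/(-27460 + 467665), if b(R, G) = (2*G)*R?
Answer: -236866/440205 ≈ -0.53808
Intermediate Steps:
b(R, G) = 2*G*R
-((-123*b(9, 5) + 47) + 247889)/(-27460 + 467665) = -((-246*5*9 + 47) + 247889)/(-27460 + 467665) = -((-123*90 + 47) + 247889)/440205 = -((-11070 + 47) + 247889)/440205 = -(-11023 + 247889)/440205 = -236866/440205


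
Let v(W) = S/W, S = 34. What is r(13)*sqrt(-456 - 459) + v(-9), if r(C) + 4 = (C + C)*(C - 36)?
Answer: -34/9 - 602*I*sqrt(915) ≈ -3.7778 - 18210.0*I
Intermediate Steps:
r(C) = -4 + 2*C*(-36 + C) (r(C) = -4 + (C + C)*(C - 36) = -4 + (2*C)*(-36 + C) = -4 + 2*C*(-36 + C))
v(W) = 34/W
r(13)*sqrt(-456 - 459) + v(-9) = (-4 - 72*13 + 2*13**2)*sqrt(-456 - 459) + 34/(-9) = (-4 - 936 + 2*169)*sqrt(-915) + 34*(-1/9) = (-4 - 936 + 338)*(I*sqrt(915)) - 34/9 = -602*I*sqrt(915) - 34/9 = -34/9 - 602*I*sqrt(915)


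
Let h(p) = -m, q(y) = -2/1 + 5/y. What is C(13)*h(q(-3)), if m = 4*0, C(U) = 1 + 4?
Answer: 0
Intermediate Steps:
C(U) = 5
q(y) = -2 + 5/y (q(y) = -2*1 + 5/y = -2 + 5/y)
m = 0
h(p) = 0 (h(p) = -1*0 = 0)
C(13)*h(q(-3)) = 5*0 = 0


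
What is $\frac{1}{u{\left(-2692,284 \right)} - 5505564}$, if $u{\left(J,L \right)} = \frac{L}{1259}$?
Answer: $- \frac{1259}{6931504792} \approx -1.8163 \cdot 10^{-7}$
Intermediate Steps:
$u{\left(J,L \right)} = \frac{L}{1259}$ ($u{\left(J,L \right)} = L \frac{1}{1259} = \frac{L}{1259}$)
$\frac{1}{u{\left(-2692,284 \right)} - 5505564} = \frac{1}{\frac{1}{1259} \cdot 284 - 5505564} = \frac{1}{\frac{284}{1259} - 5505564} = \frac{1}{- \frac{6931504792}{1259}} = - \frac{1259}{6931504792}$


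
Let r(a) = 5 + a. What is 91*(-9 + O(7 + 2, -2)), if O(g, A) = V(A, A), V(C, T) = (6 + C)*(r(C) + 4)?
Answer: 1729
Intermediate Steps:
V(C, T) = (6 + C)*(9 + C) (V(C, T) = (6 + C)*((5 + C) + 4) = (6 + C)*(9 + C))
O(g, A) = 54 + A² + 15*A
91*(-9 + O(7 + 2, -2)) = 91*(-9 + (54 + (-2)² + 15*(-2))) = 91*(-9 + (54 + 4 - 30)) = 91*(-9 + 28) = 91*19 = 1729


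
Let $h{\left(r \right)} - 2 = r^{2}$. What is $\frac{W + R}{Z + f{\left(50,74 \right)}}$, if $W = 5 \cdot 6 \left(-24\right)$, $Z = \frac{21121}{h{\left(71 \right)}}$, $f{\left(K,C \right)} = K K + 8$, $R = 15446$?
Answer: $\frac{74263218}{12668965} \approx 5.8618$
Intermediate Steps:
$h{\left(r \right)} = 2 + r^{2}$
$f{\left(K,C \right)} = 8 + K^{2}$ ($f{\left(K,C \right)} = K^{2} + 8 = 8 + K^{2}$)
$Z = \frac{21121}{5043}$ ($Z = \frac{21121}{2 + 71^{2}} = \frac{21121}{2 + 5041} = \frac{21121}{5043} \approx 4.1882$)
$W = -720$ ($W = 30 \left(-24\right) = -720$)
$\frac{W + R}{Z + f{\left(50,74 \right)}} = \frac{-720 + 15446}{\frac{21121}{5043} + \left(8 + 50^{2}\right)} = \frac{14726}{\frac{21121}{5043} + \left(8 + 2500\right)} = \frac{14726}{\frac{21121}{5043} + 2508} = \frac{14726}{\frac{12668965}{5043}} = 14726 \cdot \frac{5043}{12668965} = \frac{74263218}{12668965}$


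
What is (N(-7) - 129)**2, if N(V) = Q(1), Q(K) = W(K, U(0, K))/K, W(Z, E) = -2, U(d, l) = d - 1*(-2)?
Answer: 17161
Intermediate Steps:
U(d, l) = 2 + d (U(d, l) = d + 2 = 2 + d)
Q(K) = -2/K
N(V) = -2 (N(V) = -2/1 = -2*1 = -2)
(N(-7) - 129)**2 = (-2 - 129)**2 = (-131)**2 = 17161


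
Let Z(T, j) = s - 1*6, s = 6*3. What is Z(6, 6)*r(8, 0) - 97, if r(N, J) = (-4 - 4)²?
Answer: 671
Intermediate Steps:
s = 18
r(N, J) = 64 (r(N, J) = (-8)² = 64)
Z(T, j) = 12 (Z(T, j) = 18 - 1*6 = 18 - 6 = 12)
Z(6, 6)*r(8, 0) - 97 = 12*64 - 97 = 768 - 97 = 671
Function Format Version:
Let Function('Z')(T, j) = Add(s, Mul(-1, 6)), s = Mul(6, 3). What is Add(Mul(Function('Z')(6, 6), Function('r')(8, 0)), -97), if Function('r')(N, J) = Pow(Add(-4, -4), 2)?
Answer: 671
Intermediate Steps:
s = 18
Function('r')(N, J) = 64 (Function('r')(N, J) = Pow(-8, 2) = 64)
Function('Z')(T, j) = 12 (Function('Z')(T, j) = Add(18, Mul(-1, 6)) = Add(18, -6) = 12)
Add(Mul(Function('Z')(6, 6), Function('r')(8, 0)), -97) = Add(Mul(12, 64), -97) = Add(768, -97) = 671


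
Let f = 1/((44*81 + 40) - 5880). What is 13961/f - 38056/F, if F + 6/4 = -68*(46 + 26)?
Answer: -311238360508/9795 ≈ -3.1775e+7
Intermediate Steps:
F = -9795/2 (F = -3/2 - 68*(46 + 26) = -3/2 - 68*72 = -3/2 - 4896 = -9795/2 ≈ -4897.5)
f = -1/2276 (f = 1/((3564 + 40) - 5880) = 1/(3604 - 5880) = 1/(-2276) = -1/2276 ≈ -0.00043937)
13961/f - 38056/F = 13961/(-1/2276) - 38056/(-9795/2) = 13961*(-2276) - 38056*(-2/9795) = -31775236 + 76112/9795 = -311238360508/9795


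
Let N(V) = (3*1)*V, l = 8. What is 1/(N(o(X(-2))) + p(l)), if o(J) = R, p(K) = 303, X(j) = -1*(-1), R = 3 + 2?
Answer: 1/318 ≈ 0.0031447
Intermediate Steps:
R = 5
X(j) = 1
o(J) = 5
N(V) = 3*V
1/(N(o(X(-2))) + p(l)) = 1/(3*5 + 303) = 1/(15 + 303) = 1/318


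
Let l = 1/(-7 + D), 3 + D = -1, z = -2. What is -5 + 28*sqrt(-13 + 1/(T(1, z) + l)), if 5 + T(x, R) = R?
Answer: -5 + 70*I*sqrt(3198)/39 ≈ -5.0 + 101.5*I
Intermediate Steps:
T(x, R) = -5 + R
D = -4 (D = -3 - 1 = -4)
l = -1/11 (l = 1/(-7 - 4) = 1/(-11) = -1/11 ≈ -0.090909)
-5 + 28*sqrt(-13 + 1/(T(1, z) + l)) = -5 + 28*sqrt(-13 + 1/((-5 - 2) - 1/11)) = -5 + 28*sqrt(-13 + 1/(-7 - 1/11)) = -5 + 28*sqrt(-13 + 1/(-78/11)) = -5 + 28*sqrt(-13 - 11/78) = -5 + 28*sqrt(-1025/78) = -5 + 28*(5*I*sqrt(3198)/78) = -5 + 70*I*sqrt(3198)/39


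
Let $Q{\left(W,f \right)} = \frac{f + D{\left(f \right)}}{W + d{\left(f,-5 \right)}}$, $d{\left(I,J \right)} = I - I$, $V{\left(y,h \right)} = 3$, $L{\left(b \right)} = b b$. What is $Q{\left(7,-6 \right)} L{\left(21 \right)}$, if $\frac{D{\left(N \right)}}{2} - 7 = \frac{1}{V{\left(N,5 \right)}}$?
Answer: $546$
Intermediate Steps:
$L{\left(b \right)} = b^{2}$
$D{\left(N \right)} = \frac{44}{3}$ ($D{\left(N \right)} = 14 + \frac{2}{3} = \frac{44}{3}$)
$d{\left(I,J \right)} = 0$
$Q{\left(W,f \right)} = \frac{\frac{44}{3} + f}{W}$ ($Q{\left(W,f \right)} = \frac{f + \frac{44}{3}}{W + 0} = \frac{\frac{44}{3} + f}{W}$)
$Q{\left(7,-6 \right)} L{\left(21 \right)} = \frac{\frac{44}{3} - 6}{7} \cdot 21^{2} = \frac{1}{7} \cdot \frac{26}{3} \cdot 441 = \frac{26}{21} \cdot 441 = 546$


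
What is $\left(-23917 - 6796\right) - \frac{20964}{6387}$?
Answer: $- \frac{65394965}{2129} \approx -30716.0$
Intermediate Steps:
$\left(-23917 - 6796\right) - \frac{20964}{6387} = -30713 - 20964 \cdot \frac{1}{6387} = -30713 - \frac{6988}{2129} = - \frac{65394965}{2129}$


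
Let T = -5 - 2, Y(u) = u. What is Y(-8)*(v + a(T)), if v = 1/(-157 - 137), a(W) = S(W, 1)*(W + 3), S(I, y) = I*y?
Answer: -32924/147 ≈ -223.97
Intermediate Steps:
T = -7
a(W) = W*(3 + W) (a(W) = (W*1)*(W + 3) = W*(3 + W))
v = -1/294 (v = 1/(-294) = -1/294 ≈ -0.0034014)
Y(-8)*(v + a(T)) = -8*(-1/294 - 7*(3 - 7)) = -8*(-1/294 - 7*(-4)) = -8*(-1/294 + 28) = -8*8231/294 = -32924/147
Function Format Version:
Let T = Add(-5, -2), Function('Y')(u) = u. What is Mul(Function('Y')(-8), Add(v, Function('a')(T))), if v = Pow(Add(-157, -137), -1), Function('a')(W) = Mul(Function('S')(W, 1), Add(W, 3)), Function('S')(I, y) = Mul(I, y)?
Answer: Rational(-32924, 147) ≈ -223.97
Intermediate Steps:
T = -7
Function('a')(W) = Mul(W, Add(3, W)) (Function('a')(W) = Mul(Mul(W, 1), Add(W, 3)) = Mul(W, Add(3, W)))
v = Rational(-1, 294) (v = Pow(-294, -1) = Rational(-1, 294) ≈ -0.0034014)
Mul(Function('Y')(-8), Add(v, Function('a')(T))) = Mul(-8, Add(Rational(-1, 294), Mul(-7, Add(3, -7)))) = Mul(-8, Add(Rational(-1, 294), Mul(-7, -4))) = Mul(-8, Add(Rational(-1, 294), 28)) = Mul(-8, Rational(8231, 294)) = Rational(-32924, 147)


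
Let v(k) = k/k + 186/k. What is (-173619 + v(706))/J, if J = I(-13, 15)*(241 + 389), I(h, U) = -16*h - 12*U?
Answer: -61287061/6226920 ≈ -9.8423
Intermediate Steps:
v(k) = 1 + 186/k
J = 17640 (J = (-16*(-13) - 12*15)*(241 + 389) = (208 - 180)*630 = 28*630 = 17640)
(-173619 + v(706))/J = (-173619 + (186 + 706)/706)/17640 = (-173619 + (1/706)*892)*(1/17640) = (-173619 + 446/353)*(1/17640) = -61287061/353*1/17640 = -61287061/6226920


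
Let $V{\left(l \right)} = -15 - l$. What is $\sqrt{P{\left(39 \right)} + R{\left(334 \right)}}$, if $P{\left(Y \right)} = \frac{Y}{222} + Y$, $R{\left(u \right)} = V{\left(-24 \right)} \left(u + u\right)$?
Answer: $\frac{\sqrt{33136238}}{74} \approx 77.789$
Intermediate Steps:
$R{\left(u \right)} = 18 u$ ($R{\left(u \right)} = \left(-15 - -24\right) \left(u + u\right) = \left(-15 + 24\right) 2 u = 9 \cdot 2 u = 18 u$)
$P{\left(Y \right)} = \frac{223 Y}{222}$ ($P{\left(Y \right)} = Y \frac{1}{222} + Y = \frac{Y}{222} + Y = \frac{223 Y}{222}$)
$\sqrt{P{\left(39 \right)} + R{\left(334 \right)}} = \sqrt{\frac{223}{222} \cdot 39 + 18 \cdot 334} = \sqrt{\frac{2899}{74} + 6012} = \sqrt{\frac{447787}{74}} = \frac{\sqrt{33136238}}{74}$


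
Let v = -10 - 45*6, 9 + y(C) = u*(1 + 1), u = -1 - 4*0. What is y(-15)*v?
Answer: 3080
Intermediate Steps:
u = -1 (u = -1 + 0 = -1)
y(C) = -11 (y(C) = -9 - (1 + 1) = -9 - 1*2 = -9 - 2 = -11)
v = -280 (v = -10 - 9*30 = -10 - 270 = -280)
y(-15)*v = -11*(-280) = 3080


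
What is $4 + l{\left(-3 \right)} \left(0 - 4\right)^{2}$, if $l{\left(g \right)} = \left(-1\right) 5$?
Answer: $-76$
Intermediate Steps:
$l{\left(g \right)} = -5$
$4 + l{\left(-3 \right)} \left(0 - 4\right)^{2} = 4 - 5 \left(0 - 4\right)^{2} = 4 - 5 \left(-4\right)^{2} = 4 - 80 = -76$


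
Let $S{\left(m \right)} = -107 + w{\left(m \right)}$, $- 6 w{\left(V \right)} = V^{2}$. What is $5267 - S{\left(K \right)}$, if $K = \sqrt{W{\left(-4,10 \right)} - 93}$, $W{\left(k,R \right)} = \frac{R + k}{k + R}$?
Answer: $\frac{16076}{3} \approx 5358.7$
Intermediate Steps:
$w{\left(V \right)} = - \frac{V^{2}}{6}$
$W{\left(k,R \right)} = 1$ ($W{\left(k,R \right)} = \frac{R + k}{R + k} = 1$)
$K = 2 i \sqrt{23}$ ($K = \sqrt{1 - 93} = \sqrt{-92} = 2 i \sqrt{23} \approx 9.5917 i$)
$S{\left(m \right)} = -107 - \frac{m^{2}}{6}$
$5267 - S{\left(K \right)} = 5267 - \left(-107 - \frac{\left(2 i \sqrt{23}\right)^{2}}{6}\right) = 5267 - \left(-107 - - \frac{46}{3}\right) = 5267 - \left(-107 + \frac{46}{3}\right) = 5267 - - \frac{275}{3} = 5267 + \frac{275}{3} = \frac{16076}{3}$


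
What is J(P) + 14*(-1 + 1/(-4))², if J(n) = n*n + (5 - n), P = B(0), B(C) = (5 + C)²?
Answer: 5015/8 ≈ 626.88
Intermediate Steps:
P = 25 (P = (5 + 0)² = 5² = 25)
J(n) = 5 + n² - n (J(n) = n² + (5 - n) = 5 + n² - n)
J(P) + 14*(-1 + 1/(-4))² = (5 + 25² - 1*25) + 14*(-1 + 1/(-4))² = (5 + 625 - 25) + 14*(-1 - ¼)² = 605 + 14*(-5/4)² = 605 + 14*(25/16) = 605 + 175/8 = 5015/8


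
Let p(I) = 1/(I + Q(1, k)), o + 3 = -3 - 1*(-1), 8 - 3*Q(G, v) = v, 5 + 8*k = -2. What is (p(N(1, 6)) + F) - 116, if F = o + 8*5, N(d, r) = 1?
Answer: -7671/95 ≈ -80.747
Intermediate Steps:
k = -7/8 (k = -5/8 + (⅛)*(-2) = -5/8 - ¼ = -7/8 ≈ -0.87500)
Q(G, v) = 8/3 - v/3
o = -5 (o = -3 + (-3 - 1*(-1)) = -3 + (-3 + 1) = -3 - 2 = -5)
p(I) = 1/(71/24 + I) (p(I) = 1/(I + (8/3 - ⅓*(-7/8))) = 1/(I + (8/3 + 7/24)) = 1/(I + 71/24) = 1/(71/24 + I))
F = 35 (F = -5 + 8*5 = -5 + 40 = 35)
(p(N(1, 6)) + F) - 116 = (24/(71 + 24*1) + 35) - 116 = (24/(71 + 24) + 35) - 116 = (24/95 + 35) - 116 = 3349/95 - 116 = -7671/95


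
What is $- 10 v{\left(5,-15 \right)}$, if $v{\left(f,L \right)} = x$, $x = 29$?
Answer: $-290$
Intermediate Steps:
$v{\left(f,L \right)} = 29$
$- 10 v{\left(5,-15 \right)} = \left(-10\right) 29 = -290$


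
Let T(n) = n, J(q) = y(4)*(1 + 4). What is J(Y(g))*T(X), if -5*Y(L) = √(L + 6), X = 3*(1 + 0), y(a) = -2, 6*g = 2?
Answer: -30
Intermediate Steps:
g = ⅓ (g = (⅙)*2 = ⅓ ≈ 0.33333)
X = 3 (X = 3*1 = 3)
Y(L) = -√(6 + L)/5 (Y(L) = -√(L + 6)/5 = -√(6 + L)/5)
J(q) = -10 (J(q) = -2*(1 + 4) = -2*5 = -10)
J(Y(g))*T(X) = -10*3 = -30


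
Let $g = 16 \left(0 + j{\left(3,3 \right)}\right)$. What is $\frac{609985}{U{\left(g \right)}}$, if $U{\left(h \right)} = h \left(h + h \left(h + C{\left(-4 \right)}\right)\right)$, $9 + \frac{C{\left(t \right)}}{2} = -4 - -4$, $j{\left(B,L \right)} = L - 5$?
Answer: $- \frac{609985}{50176} \approx -12.157$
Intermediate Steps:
$j{\left(B,L \right)} = -5 + L$ ($j{\left(B,L \right)} = L - 5 = -5 + L$)
$C{\left(t \right)} = -18$ ($C{\left(t \right)} = -18 + 2 \left(-4 - -4\right) = -18 + 2 \left(-4 + 4\right) = -18 + 2 \cdot 0 = -18 + 0 = -18$)
$g = -32$ ($g = 16 \left(0 + \left(-5 + 3\right)\right) = 16 \left(0 - 2\right) = 16 \left(-2\right) = -32$)
$U{\left(h \right)} = h \left(h + h \left(-18 + h\right)\right)$ ($U{\left(h \right)} = h \left(h + h \left(h - 18\right)\right) = h \left(h + h \left(-18 + h\right)\right)$)
$\frac{609985}{U{\left(g \right)}} = \frac{609985}{\left(-32\right)^{2} \left(-17 - 32\right)} = \frac{609985}{1024 \left(-49\right)} = \frac{609985}{-50176} = 609985 \left(- \frac{1}{50176}\right) = - \frac{609985}{50176}$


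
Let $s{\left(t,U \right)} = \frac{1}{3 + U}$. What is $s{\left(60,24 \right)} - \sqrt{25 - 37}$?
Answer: $\frac{1}{27} - 2 i \sqrt{3} \approx 0.037037 - 3.4641 i$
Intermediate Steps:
$s{\left(60,24 \right)} - \sqrt{25 - 37} = \frac{1}{3 + 24} - \sqrt{25 - 37} = \frac{1}{27} - \sqrt{25 - 37} = \frac{1}{27} - \sqrt{-12} = \frac{1}{27} - 2 i \sqrt{3}$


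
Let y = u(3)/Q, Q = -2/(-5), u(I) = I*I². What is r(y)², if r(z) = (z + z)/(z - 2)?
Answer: 72900/17161 ≈ 4.2480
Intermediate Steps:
u(I) = I³
Q = ⅖ (Q = -2*(-⅕) = ⅖ ≈ 0.40000)
y = 135/2 (y = 3³/(⅖) = 27*(5/2) = 135/2 ≈ 67.500)
r(z) = 2*z/(-2 + z) (r(z) = (2*z)/(-2 + z) = 2*z/(-2 + z))
r(y)² = (2*(135/2)/(-2 + 135/2))² = (2*(135/2)/(131/2))² = (2*(135/2)*(2/131))² = (270/131)² = 72900/17161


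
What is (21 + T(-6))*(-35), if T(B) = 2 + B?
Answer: -595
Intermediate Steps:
(21 + T(-6))*(-35) = (21 + (2 - 6))*(-35) = (21 - 4)*(-35) = 17*(-35) = -595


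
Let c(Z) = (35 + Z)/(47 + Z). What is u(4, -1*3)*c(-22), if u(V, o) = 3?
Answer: 39/25 ≈ 1.5600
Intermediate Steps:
c(Z) = (35 + Z)/(47 + Z)
u(4, -1*3)*c(-22) = 3*((35 - 22)/(47 - 22)) = 3*(13/25) = 39/25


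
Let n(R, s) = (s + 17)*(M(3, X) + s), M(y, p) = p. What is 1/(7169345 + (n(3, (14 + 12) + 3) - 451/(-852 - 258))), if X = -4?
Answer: 1110/7959249901 ≈ 1.3946e-7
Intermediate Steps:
n(R, s) = (-4 + s)*(17 + s) (n(R, s) = (s + 17)*(-4 + s) = (17 + s)*(-4 + s) = (-4 + s)*(17 + s))
1/(7169345 + (n(3, (14 + 12) + 3) - 451/(-852 - 258))) = 1/(7169345 + ((-68 + ((14 + 12) + 3)² + 13*((14 + 12) + 3)) - 451/(-852 - 258))) = 1/(7169345 + ((-68 + (26 + 3)² + 13*(26 + 3)) - 451/(-1110))) = 1/(7169345 + ((-68 + 29² + 13*29) - 451*(-1/1110))) = 1/(7169345 + ((-68 + 841 + 377) + 451/1110)) = 1/(7169345 + (1150 + 451/1110)) = 1/(7169345 + 1276951/1110) = 1/(7959249901/1110) = 1110/7959249901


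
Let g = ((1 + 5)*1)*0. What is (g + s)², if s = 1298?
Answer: 1684804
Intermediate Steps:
g = 0 (g = (6*1)*0 = 6*0 = 0)
(g + s)² = (0 + 1298)² = 1298² = 1684804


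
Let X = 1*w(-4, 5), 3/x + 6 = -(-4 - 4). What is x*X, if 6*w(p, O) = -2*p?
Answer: 2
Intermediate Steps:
w(p, O) = -p/3 (w(p, O) = (-2*p)/6 = -p/3)
x = 3/2 (x = 3/(-6 - (-4 - 4)) = 3/(-6 - 1*(-8)) = 3/(-6 + 8) = 3/2 ≈ 1.5000)
X = 4/3 (X = 1*(-⅓*(-4)) = 1*(4/3) = 4/3 ≈ 1.3333)
x*X = (3/2)*(4/3) = 2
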